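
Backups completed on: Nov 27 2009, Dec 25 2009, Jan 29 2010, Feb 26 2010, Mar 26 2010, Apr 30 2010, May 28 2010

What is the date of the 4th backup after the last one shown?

These are Fridays with 28, 35, 28, 28, 35, 28-day gaps.
Each is the final Friday of its month — Jan 29 2010 is past the 28th, so '4th Friday' doesn't fit.
June 2010 ends with Friday Jun 25 2010.
Last Friday of July 2010: Jul 30 2010.
August 2010 ends with Friday Aug 27 2010.
Last Friday of September 2010: Sep 24 2010.

Sep 24 2010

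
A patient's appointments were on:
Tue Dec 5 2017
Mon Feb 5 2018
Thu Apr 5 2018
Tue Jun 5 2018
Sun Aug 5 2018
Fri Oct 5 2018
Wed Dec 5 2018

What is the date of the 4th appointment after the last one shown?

Gaps: 62, 59, 61, 61, 61, 61 days — not constant. Every event is on the 5th of the month.
Pattern: the 5th of every 2 months.
February 2019: Tue Feb 5 2019.
April 2019: Fri Apr 5 2019.
June 2019: Wed Jun 5 2019.
August 2019: Mon Aug 5 2019.

Mon Aug 5 2019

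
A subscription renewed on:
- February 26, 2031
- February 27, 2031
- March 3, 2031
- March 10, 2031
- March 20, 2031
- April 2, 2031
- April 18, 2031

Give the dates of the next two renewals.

May 7, 2031; May 29, 2031

Gaps: 1, 4, 7, 10, 13, 16 days — each gap is 3 larger than the previous one.
Next gap: 19 days. April 18, 2031 + 19 days = May 7, 2031.
Next gap: 22 days. May 7, 2031 + 22 days = May 29, 2031.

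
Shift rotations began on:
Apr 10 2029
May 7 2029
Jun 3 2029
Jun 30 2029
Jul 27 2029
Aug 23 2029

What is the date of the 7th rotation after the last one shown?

Feb 28 2030

The spacing is 27, 27, 27, 27, 27 days — always 27 days.
Aug 23 2029 + 27 days = Sep 19 2029.
Sep 19 2029 + 27 days = Oct 16 2029.
Oct 16 2029 + 27 days = Nov 12 2029.
Nov 12 2029 + 27 days = Dec 9 2029.
Dec 9 2029 + 27 days = Jan 5 2030.
Jan 5 2030 + 27 days = Feb 1 2030.
Feb 1 2030 + 27 days = Feb 28 2030.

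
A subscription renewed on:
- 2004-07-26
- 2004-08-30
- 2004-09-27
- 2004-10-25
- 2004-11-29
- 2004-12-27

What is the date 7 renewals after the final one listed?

2005-07-25

Every date is a Monday; gaps 35, 28, 28, 35, 28 days.
Each is the last Monday of its month (at least one falls on the 29th or later, ruling out '4th Monday').
Last Monday of January 2005: 2005-01-31.
Last Monday of February 2005: 2005-02-28.
March 2005 ends with Monday 2005-03-28.
April 2005 ends with Monday 2005-04-25.
Last Monday of May 2005: 2005-05-30.
Last Monday of June 2005: 2005-06-27.
Last Monday of July 2005: 2005-07-25.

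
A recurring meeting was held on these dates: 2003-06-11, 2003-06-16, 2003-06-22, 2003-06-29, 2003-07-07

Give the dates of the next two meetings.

2003-07-16, 2003-07-26

Intervals are 5, 6, 7, 8 days — an arithmetic progression with common difference 1.
Next gap: 9 days. 2003-07-07 + 9 days = 2003-07-16.
Next gap: 10 days. 2003-07-16 + 10 days = 2003-07-26.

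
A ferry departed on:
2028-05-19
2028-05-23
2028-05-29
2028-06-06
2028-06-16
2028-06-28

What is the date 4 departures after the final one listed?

The spacing grows by 2 each time: 4, 6, 8, 10, 12 days.
Next gap: 14 days. 2028-06-28 + 14 days = 2028-07-12.
Next gap: 16 days. 2028-07-12 + 16 days = 2028-07-28.
Next gap: 18 days. 2028-07-28 + 18 days = 2028-08-15.
Next gap: 20 days. 2028-08-15 + 20 days = 2028-09-04.

2028-09-04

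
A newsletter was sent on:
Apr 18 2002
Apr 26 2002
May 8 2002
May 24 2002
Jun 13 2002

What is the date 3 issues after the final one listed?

The spacing grows by 4 each time: 8, 12, 16, 20 days.
Next gap: 24 days. Jun 13 2002 + 24 days = Jul 7 2002.
Next gap: 28 days. Jul 7 2002 + 28 days = Aug 4 2002.
Next gap: 32 days. Aug 4 2002 + 32 days = Sep 5 2002.

Sep 5 2002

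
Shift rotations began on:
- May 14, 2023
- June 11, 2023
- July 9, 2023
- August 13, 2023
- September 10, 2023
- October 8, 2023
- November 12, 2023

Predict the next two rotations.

Gaps: 28, 28, 35, 28, 28, 35 days — a mix of 28 and 35. Every date is a Sunday.
Each is the 2nd Sunday of its month.
December 2023 — 2nd Sunday is December 10, 2023.
2nd Sunday of January 2024: January 14, 2024.

December 10, 2023; January 14, 2024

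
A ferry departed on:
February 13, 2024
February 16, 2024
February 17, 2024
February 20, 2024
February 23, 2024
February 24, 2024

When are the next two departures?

February 27, 2024; March 1, 2024

Every event lands on a Tuesday or Friday or Saturday (gaps cycle 3, 1, 3, 3, 1).
So the schedule is: every Tuesday, Friday and Saturday.
The following Tuesday is February 27, 2024.
The following Friday is March 1, 2024.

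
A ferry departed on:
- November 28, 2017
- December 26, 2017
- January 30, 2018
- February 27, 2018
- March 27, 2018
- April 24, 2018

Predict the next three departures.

May 29, 2018; June 26, 2018; July 31, 2018

Every date is a Tuesday; gaps 28, 35, 28, 28, 28 days.
Each is the last Tuesday of its month (at least one falls on the 29th or later, ruling out '4th Tuesday').
May 2018 ends with Tuesday May 29, 2018.
June 2018 ends with Tuesday June 26, 2018.
July 2018 ends with Tuesday July 31, 2018.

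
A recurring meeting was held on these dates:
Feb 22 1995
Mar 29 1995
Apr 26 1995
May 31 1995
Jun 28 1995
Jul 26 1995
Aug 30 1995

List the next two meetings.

Sep 27 1995, Oct 25 1995

Every date is a Wednesday; gaps 35, 28, 35, 28, 28, 35 days.
Each is the last Wednesday of its month (at least one falls on the 29th or later, ruling out '4th Wednesday').
Last Wednesday of September 1995: Sep 27 1995.
October 1995 ends with Wednesday Oct 25 1995.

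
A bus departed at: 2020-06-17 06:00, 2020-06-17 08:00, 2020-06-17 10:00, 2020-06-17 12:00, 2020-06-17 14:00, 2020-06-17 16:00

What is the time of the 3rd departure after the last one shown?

2020-06-17 22:00

Gaps: 2, 2, 2, 2, 2 hours — each event is 2 hours after the previous one.
2020-06-17 16:00 + 2 h = 2020-06-17 18:00.
2020-06-17 18:00 + 2 h = 2020-06-17 20:00.
2020-06-17 20:00 + 2 h = 2020-06-17 22:00.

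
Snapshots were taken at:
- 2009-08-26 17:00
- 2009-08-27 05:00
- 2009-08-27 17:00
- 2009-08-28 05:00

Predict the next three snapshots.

2009-08-28 17:00, 2009-08-29 05:00, 2009-08-29 17:00

Gaps: 12, 12, 12 hours — each event is 12 hours after the previous one.
2009-08-28 05:00 + 12 h = 2009-08-28 17:00.
2009-08-28 17:00 + 12 h = 2009-08-29 05:00.
2009-08-29 05:00 + 12 h = 2009-08-29 17:00.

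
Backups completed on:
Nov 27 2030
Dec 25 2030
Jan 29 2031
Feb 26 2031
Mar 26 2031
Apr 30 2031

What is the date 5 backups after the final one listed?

These are Wednesdays with 28, 35, 28, 28, 35-day gaps.
Each is the final Wednesday of its month — Jan 29 2031 is past the 28th, so '4th Wednesday' doesn't fit.
May 2031 ends with Wednesday May 28 2031.
Last Wednesday of June 2031: Jun 25 2031.
Last Wednesday of July 2031: Jul 30 2031.
Last Wednesday of August 2031: Aug 27 2031.
September 2031 ends with Wednesday Sep 24 2031.

Sep 24 2031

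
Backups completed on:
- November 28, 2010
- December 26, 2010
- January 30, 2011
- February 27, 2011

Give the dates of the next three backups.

March 27, 2011; April 24, 2011; May 29, 2011

All Sundays; the gaps (28, 35, 28) vary with month length.
This is the last Sunday of each month.
March 2011 ends with Sunday March 27, 2011.
Last Sunday of April 2011: April 24, 2011.
Last Sunday of May 2011: May 29, 2011.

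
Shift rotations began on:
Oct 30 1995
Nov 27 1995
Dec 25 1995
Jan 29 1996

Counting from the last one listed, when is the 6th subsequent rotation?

Jul 29 1996

Every date is a Monday; gaps 28, 28, 35 days.
Each is the last Monday of its month (at least one falls on the 29th or later, ruling out '4th Monday').
Last Monday of February 1996: Feb 26 1996.
March 1996 ends with Monday Mar 25 1996.
April 1996 ends with Monday Apr 29 1996.
May 1996 ends with Monday May 27 1996.
June 1996 ends with Monday Jun 24 1996.
July 1996 ends with Monday Jul 29 1996.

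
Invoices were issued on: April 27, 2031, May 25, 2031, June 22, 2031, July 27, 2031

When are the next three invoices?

All dates are Sundays, 28, 28, 35 days apart.
Specifically, the 4th Sunday of each month.
August 2031 — 4th Sunday is August 24, 2031.
September 2031 — 4th Sunday is September 28, 2031.
4th Sunday of October 2031: October 26, 2031.

August 24, 2031; September 28, 2031; October 26, 2031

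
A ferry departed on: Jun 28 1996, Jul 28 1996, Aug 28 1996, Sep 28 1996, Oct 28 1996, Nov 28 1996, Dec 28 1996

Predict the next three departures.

Jan 28 1997, Feb 28 1997, Mar 28 1997

Gaps: 30, 31, 31, 30, 31, 30 days — not constant. Every event is on the 28th of the month.
Pattern: the 28th of each month.
January 1997: Jan 28 1997.
February 1997: Feb 28 1997.
March 1997: Mar 28 1997.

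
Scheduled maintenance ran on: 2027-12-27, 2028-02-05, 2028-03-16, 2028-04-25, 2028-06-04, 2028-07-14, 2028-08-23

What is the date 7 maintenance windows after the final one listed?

2029-05-30

Every event comes 40 days after the last (40, 40, 40, 40, 40, 40).
2028-08-23 + 40 days = 2028-10-02.
2028-10-02 + 40 days = 2028-11-11.
2028-11-11 + 40 days = 2028-12-21.
2028-12-21 + 40 days = 2029-01-30.
2029-01-30 + 40 days = 2029-03-11.
2029-03-11 + 40 days = 2029-04-20.
2029-04-20 + 40 days = 2029-05-30.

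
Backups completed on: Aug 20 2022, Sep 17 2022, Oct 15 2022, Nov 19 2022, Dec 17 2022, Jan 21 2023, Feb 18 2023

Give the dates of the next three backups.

Mar 18 2023, Apr 15 2023, May 20 2023

Gaps: 28, 28, 35, 28, 35, 28 days — a mix of 28 and 35. Every date is a Saturday.
Each is the 3rd Saturday of its month.
3rd Saturday of March 2023: Mar 18 2023.
3rd Saturday of April 2023: Apr 15 2023.
May 2023 — 3rd Saturday is May 20 2023.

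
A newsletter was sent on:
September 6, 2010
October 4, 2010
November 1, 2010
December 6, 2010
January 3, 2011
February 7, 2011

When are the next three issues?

March 7, 2011; April 4, 2011; May 2, 2011

These are Mondays at 28- or 35-day spacing (28, 28, 35, 28, 35).
The pattern: 1st Monday of the month.
March 2011 — 1st Monday is March 7, 2011.
1st Monday of April 2011: April 4, 2011.
1st Monday of May 2011: May 2, 2011.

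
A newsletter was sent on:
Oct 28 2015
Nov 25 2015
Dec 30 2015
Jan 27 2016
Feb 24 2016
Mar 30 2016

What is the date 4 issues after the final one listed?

Jul 27 2016

All Wednesdays; the gaps (28, 35, 28, 28, 35) vary with month length.
This is the last Wednesday of each month.
April 2016 ends with Wednesday Apr 27 2016.
May 2016 ends with Wednesday May 25 2016.
June 2016 ends with Wednesday Jun 29 2016.
July 2016 ends with Wednesday Jul 27 2016.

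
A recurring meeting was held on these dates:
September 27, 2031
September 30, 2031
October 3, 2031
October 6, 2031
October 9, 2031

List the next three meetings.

Gaps between consecutive events: 3, 3, 3, 3 days — a constant 3-day interval.
October 9, 2031 + 3 days = October 12, 2031.
October 12, 2031 + 3 days = October 15, 2031.
October 15, 2031 + 3 days = October 18, 2031.

October 12, 2031; October 15, 2031; October 18, 2031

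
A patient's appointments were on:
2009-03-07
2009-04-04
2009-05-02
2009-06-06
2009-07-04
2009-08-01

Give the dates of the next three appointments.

2009-09-05, 2009-10-03, 2009-11-07

Gaps: 28, 28, 35, 28, 28 days — a mix of 28 and 35. Every date is a Saturday.
Each is the 1st Saturday of its month.
September 2009 — 1st Saturday is 2009-09-05.
1st Saturday of October 2009: 2009-10-03.
November 2009 — 1st Saturday is 2009-11-07.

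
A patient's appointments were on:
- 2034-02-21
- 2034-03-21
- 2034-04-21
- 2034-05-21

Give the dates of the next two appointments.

Each date is the 21st; the gaps (28, 31, 30) track the month lengths.
The rule is the 21st of each month.
Next: June 2034 → 2034-06-21.
Next: July 2034 → 2034-07-21.

2034-06-21, 2034-07-21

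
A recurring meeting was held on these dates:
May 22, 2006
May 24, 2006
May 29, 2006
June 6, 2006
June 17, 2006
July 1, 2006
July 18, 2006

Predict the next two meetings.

Gaps: 2, 5, 8, 11, 14, 17 days — each gap is 3 larger than the previous one.
Next gap: 20 days. July 18, 2006 + 20 days = August 7, 2006.
Next gap: 23 days. August 7, 2006 + 23 days = August 30, 2006.

August 7, 2006; August 30, 2006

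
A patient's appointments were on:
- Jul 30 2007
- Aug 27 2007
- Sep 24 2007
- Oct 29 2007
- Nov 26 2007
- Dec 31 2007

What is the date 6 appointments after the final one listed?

Jun 30 2008

These are Mondays with 28, 28, 35, 28, 35-day gaps.
Each is the final Monday of its month — Jul 30 2007 is past the 28th, so '4th Monday' doesn't fit.
Last Monday of January 2008: Jan 28 2008.
February 2008 ends with Monday Feb 25 2008.
March 2008 ends with Monday Mar 31 2008.
April 2008 ends with Monday Apr 28 2008.
Last Monday of May 2008: May 26 2008.
Last Monday of June 2008: Jun 30 2008.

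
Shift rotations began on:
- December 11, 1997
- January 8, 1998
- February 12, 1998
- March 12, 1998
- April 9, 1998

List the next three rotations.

May 14, 1998; June 11, 1998; July 9, 1998

All dates are Thursdays, 28, 35, 28, 28 days apart.
Specifically, the 2nd Thursday of each month.
2nd Thursday of May 1998: May 14, 1998.
June 1998 — 2nd Thursday is June 11, 1998.
2nd Thursday of July 1998: July 9, 1998.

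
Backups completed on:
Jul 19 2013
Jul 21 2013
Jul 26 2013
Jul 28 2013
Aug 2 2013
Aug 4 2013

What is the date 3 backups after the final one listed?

Aug 16 2013

Every event lands on a Friday or Sunday (gaps cycle 2, 5, 2, 5, 2).
So the schedule is: every Friday and Sunday.
Next Friday: Aug 9 2013.
The following Sunday is Aug 11 2013.
Next Friday: Aug 16 2013.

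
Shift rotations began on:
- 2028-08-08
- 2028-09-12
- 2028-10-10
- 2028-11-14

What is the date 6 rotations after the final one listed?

Gaps: 35, 28, 35 days — a mix of 28 and 35. Every date is a Tuesday.
Each is the 2nd Tuesday of its month.
2nd Tuesday of December 2028: 2028-12-12.
2nd Tuesday of January 2029: 2029-01-09.
2nd Tuesday of February 2029: 2029-02-13.
March 2029 — 2nd Tuesday is 2029-03-13.
April 2029 — 2nd Tuesday is 2029-04-10.
2nd Tuesday of May 2029: 2029-05-08.

2029-05-08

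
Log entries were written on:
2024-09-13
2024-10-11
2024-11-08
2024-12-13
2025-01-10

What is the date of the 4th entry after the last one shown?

2025-05-09

All dates are Fridays, 28, 28, 35, 28 days apart.
Specifically, the 2nd Friday of each month.
2nd Friday of February 2025: 2025-02-14.
March 2025 — 2nd Friday is 2025-03-14.
2nd Friday of April 2025: 2025-04-11.
2nd Friday of May 2025: 2025-05-09.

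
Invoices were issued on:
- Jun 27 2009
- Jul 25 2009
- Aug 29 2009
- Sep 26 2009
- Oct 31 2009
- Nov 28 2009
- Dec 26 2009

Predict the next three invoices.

All Saturdays; the gaps (28, 35, 28, 35, 28, 28) vary with month length.
This is the last Saturday of each month.
January 2010 ends with Saturday Jan 30 2010.
February 2010 ends with Saturday Feb 27 2010.
Last Saturday of March 2010: Mar 27 2010.

Jan 30 2010, Feb 27 2010, Mar 27 2010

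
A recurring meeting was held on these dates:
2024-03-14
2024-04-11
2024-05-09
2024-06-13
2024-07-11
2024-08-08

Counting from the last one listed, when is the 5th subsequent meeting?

2025-01-09

Gaps: 28, 28, 35, 28, 28 days — a mix of 28 and 35. Every date is a Thursday.
Each is the 2nd Thursday of its month.
2nd Thursday of September 2024: 2024-09-12.
2nd Thursday of October 2024: 2024-10-10.
November 2024 — 2nd Thursday is 2024-11-14.
2nd Thursday of December 2024: 2024-12-12.
2nd Thursday of January 2025: 2025-01-09.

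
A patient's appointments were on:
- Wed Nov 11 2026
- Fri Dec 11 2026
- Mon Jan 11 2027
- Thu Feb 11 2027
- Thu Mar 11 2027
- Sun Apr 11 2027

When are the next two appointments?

The day-of-month is always 11 (30, 31, 31, 28, 31 days between events).
So this recurs on the 11th of each month.
Next: May 2027 → Tue May 11 2027.
Next: June 2027 → Fri Jun 11 2027.

Tue May 11 2027, Fri Jun 11 2027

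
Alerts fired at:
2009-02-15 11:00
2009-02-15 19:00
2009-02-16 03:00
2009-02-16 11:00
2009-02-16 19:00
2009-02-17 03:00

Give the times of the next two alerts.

2009-02-17 11:00, 2009-02-17 19:00

Spacing: 8, 8, 8, 8, 8 h — constant 8 h.
2009-02-17 03:00 + 8 h = 2009-02-17 11:00.
2009-02-17 11:00 + 8 h = 2009-02-17 19:00.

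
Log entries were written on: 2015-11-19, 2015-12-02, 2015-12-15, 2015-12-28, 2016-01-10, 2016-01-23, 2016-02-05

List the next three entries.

Every event comes 13 days after the last (13, 13, 13, 13, 13, 13).
2016-02-05 + 13 days = 2016-02-18.
2016-02-18 + 13 days = 2016-03-02.
2016-03-02 + 13 days = 2016-03-15.

2016-02-18, 2016-03-02, 2016-03-15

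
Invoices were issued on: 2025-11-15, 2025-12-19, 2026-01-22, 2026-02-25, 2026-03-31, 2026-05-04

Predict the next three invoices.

2026-06-07, 2026-07-11, 2026-08-14

Gaps between consecutive events: 34, 34, 34, 34, 34 days — a constant 34-day interval.
2026-05-04 + 34 days = 2026-06-07.
2026-06-07 + 34 days = 2026-07-11.
2026-07-11 + 34 days = 2026-08-14.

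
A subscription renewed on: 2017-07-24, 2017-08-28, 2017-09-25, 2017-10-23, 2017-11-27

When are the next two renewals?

2017-12-25, 2018-01-22

All dates are Mondays, 35, 28, 28, 35 days apart.
Specifically, the 4th Monday of each month.
December 2017 — 4th Monday is 2017-12-25.
January 2018 — 4th Monday is 2018-01-22.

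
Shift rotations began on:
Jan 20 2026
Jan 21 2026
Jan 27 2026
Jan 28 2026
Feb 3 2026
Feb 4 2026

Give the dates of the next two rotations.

Every event lands on a Tuesday or Wednesday (gaps cycle 1, 6, 1, 6, 1).
So the schedule is: every Tuesday and Wednesday.
The following Tuesday is Feb 10 2026.
The following Wednesday is Feb 11 2026.

Feb 10 2026, Feb 11 2026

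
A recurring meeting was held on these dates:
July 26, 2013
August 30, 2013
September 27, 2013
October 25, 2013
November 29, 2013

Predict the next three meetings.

Every date is a Friday; gaps 35, 28, 28, 35 days.
Each is the last Friday of its month (at least one falls on the 29th or later, ruling out '4th Friday').
December 2013 ends with Friday December 27, 2013.
Last Friday of January 2014: January 31, 2014.
February 2014 ends with Friday February 28, 2014.

December 27, 2013; January 31, 2014; February 28, 2014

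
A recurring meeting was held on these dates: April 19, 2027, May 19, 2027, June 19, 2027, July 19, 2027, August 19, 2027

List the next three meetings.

Gaps: 30, 31, 30, 31 days — not constant. Every event is on the 19th of the month.
Pattern: the 19th of each month.
Next: September 2027 → September 19, 2027.
October 2027: October 19, 2027.
November 2027: November 19, 2027.

September 19, 2027; October 19, 2027; November 19, 2027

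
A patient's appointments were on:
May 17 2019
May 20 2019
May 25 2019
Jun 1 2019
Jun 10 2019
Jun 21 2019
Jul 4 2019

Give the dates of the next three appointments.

Jul 19 2019, Aug 5 2019, Aug 24 2019

Intervals are 3, 5, 7, 9, 11, 13 days — an arithmetic progression with common difference 2.
Next gap: 15 days. Jul 4 2019 + 15 days = Jul 19 2019.
Next gap: 17 days. Jul 19 2019 + 17 days = Aug 5 2019.
Next gap: 19 days. Aug 5 2019 + 19 days = Aug 24 2019.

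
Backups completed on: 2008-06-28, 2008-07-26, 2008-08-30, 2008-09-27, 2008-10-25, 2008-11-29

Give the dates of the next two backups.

2008-12-27, 2009-01-31

Every date is a Saturday; gaps 28, 35, 28, 28, 35 days.
Each is the last Saturday of its month (at least one falls on the 29th or later, ruling out '4th Saturday').
December 2008 ends with Saturday 2008-12-27.
January 2009 ends with Saturday 2009-01-31.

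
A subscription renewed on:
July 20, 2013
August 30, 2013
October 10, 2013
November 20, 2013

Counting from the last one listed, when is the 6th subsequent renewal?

The spacing is 41, 41, 41 days — always 41 days.
November 20, 2013 + 41 days = December 31, 2013.
December 31, 2013 + 41 days = February 10, 2014.
February 10, 2014 + 41 days = March 23, 2014.
March 23, 2014 + 41 days = May 3, 2014.
May 3, 2014 + 41 days = June 13, 2014.
June 13, 2014 + 41 days = July 24, 2014.

July 24, 2014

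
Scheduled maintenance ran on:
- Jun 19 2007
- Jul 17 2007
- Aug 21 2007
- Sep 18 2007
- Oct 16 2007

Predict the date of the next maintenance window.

Gaps: 28, 35, 28, 28 days — a mix of 28 and 35. Every date is a Tuesday.
Each is the 3rd Tuesday of its month.
November 2007 — 3rd Tuesday is Nov 20 2007.

Nov 20 2007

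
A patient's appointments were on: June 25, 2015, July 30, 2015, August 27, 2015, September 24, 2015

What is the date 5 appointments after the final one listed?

February 25, 2016

Every date is a Thursday; gaps 35, 28, 28 days.
Each is the last Thursday of its month (at least one falls on the 29th or later, ruling out '4th Thursday').
Last Thursday of October 2015: October 29, 2015.
November 2015 ends with Thursday November 26, 2015.
December 2015 ends with Thursday December 31, 2015.
Last Thursday of January 2016: January 28, 2016.
February 2016 ends with Thursday February 25, 2016.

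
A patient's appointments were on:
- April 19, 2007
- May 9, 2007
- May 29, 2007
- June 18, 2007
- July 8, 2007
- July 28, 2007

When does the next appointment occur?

August 17, 2007

Gaps between consecutive events: 20, 20, 20, 20, 20 days — a constant 20-day interval.
July 28, 2007 + 20 days = August 17, 2007.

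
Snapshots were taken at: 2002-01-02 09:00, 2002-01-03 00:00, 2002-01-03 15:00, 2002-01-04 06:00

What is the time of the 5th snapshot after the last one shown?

The interval is a steady 15 hours (15, 15, 15).
2002-01-04 06:00 + 15 h = 2002-01-04 21:00.
2002-01-04 21:00 + 15 h = 2002-01-05 12:00.
2002-01-05 12:00 + 15 h = 2002-01-06 03:00.
2002-01-06 03:00 + 15 h = 2002-01-06 18:00.
2002-01-06 18:00 + 15 h = 2002-01-07 09:00.

2002-01-07 09:00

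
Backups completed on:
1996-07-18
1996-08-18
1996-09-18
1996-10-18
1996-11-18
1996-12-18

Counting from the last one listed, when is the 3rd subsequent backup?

The day-of-month is always 18 (31, 31, 30, 31, 30 days between events).
So this recurs on the 18th of each month.
January 1997: 1997-01-18.
February 1997: 1997-02-18.
March 1997: 1997-03-18.

1997-03-18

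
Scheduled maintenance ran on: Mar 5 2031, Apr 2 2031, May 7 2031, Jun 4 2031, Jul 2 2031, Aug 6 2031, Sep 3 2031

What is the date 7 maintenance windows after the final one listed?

These are Wednesdays at 28- or 35-day spacing (28, 35, 28, 28, 35, 28).
The pattern: 1st Wednesday of the month.
1st Wednesday of October 2031: Oct 1 2031.
November 2031 — 1st Wednesday is Nov 5 2031.
December 2031 — 1st Wednesday is Dec 3 2031.
January 2032 — 1st Wednesday is Jan 7 2032.
1st Wednesday of February 2032: Feb 4 2032.
March 2032 — 1st Wednesday is Mar 3 2032.
1st Wednesday of April 2032: Apr 7 2032.

Apr 7 2032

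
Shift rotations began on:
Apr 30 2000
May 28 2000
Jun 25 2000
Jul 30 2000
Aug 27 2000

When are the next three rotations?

Sep 24 2000, Oct 29 2000, Nov 26 2000

All Sundays; the gaps (28, 28, 35, 28) vary with month length.
This is the last Sunday of each month.
September 2000 ends with Sunday Sep 24 2000.
October 2000 ends with Sunday Oct 29 2000.
November 2000 ends with Sunday Nov 26 2000.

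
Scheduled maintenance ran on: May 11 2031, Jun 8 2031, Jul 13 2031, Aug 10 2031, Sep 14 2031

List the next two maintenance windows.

Oct 12 2031, Nov 9 2031

All dates are Sundays, 28, 35, 28, 35 days apart.
Specifically, the 2nd Sunday of each month.
October 2031 — 2nd Sunday is Oct 12 2031.
November 2031 — 2nd Sunday is Nov 9 2031.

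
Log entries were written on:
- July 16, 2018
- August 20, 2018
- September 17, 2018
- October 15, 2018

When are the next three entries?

These are Mondays at 28- or 35-day spacing (35, 28, 28).
The pattern: 3rd Monday of the month.
3rd Monday of November 2018: November 19, 2018.
3rd Monday of December 2018: December 17, 2018.
3rd Monday of January 2019: January 21, 2019.

November 19, 2018; December 17, 2018; January 21, 2019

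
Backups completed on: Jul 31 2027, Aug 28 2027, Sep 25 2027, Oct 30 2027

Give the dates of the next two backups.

Nov 27 2027, Dec 25 2027

All Saturdays; the gaps (28, 28, 35) vary with month length.
This is the last Saturday of each month.
November 2027 ends with Saturday Nov 27 2027.
December 2027 ends with Saturday Dec 25 2027.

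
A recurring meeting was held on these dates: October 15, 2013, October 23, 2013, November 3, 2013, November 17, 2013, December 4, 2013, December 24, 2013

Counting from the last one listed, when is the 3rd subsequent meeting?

March 12, 2014

Intervals are 8, 11, 14, 17, 20 days — an arithmetic progression with common difference 3.
Next gap: 23 days. December 24, 2013 + 23 days = January 16, 2014.
Next gap: 26 days. January 16, 2014 + 26 days = February 11, 2014.
Next gap: 29 days. February 11, 2014 + 29 days = March 12, 2014.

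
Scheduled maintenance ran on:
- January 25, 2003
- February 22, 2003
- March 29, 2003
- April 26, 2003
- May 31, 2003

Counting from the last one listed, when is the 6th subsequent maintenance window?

Every date is a Saturday; gaps 28, 35, 28, 35 days.
Each is the last Saturday of its month (at least one falls on the 29th or later, ruling out '4th Saturday').
June 2003 ends with Saturday June 28, 2003.
Last Saturday of July 2003: July 26, 2003.
Last Saturday of August 2003: August 30, 2003.
September 2003 ends with Saturday September 27, 2003.
October 2003 ends with Saturday October 25, 2003.
November 2003 ends with Saturday November 29, 2003.

November 29, 2003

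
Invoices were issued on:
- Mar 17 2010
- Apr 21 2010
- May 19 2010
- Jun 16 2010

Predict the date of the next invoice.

These are Wednesdays at 28- or 35-day spacing (35, 28, 28).
The pattern: 3rd Wednesday of the month.
3rd Wednesday of July 2010: Jul 21 2010.

Jul 21 2010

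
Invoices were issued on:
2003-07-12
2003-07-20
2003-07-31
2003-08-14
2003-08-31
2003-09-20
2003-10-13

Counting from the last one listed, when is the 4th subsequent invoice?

The spacing grows by 3 each time: 8, 11, 14, 17, 20, 23 days.
Next gap: 26 days. 2003-10-13 + 26 days = 2003-11-08.
Next gap: 29 days. 2003-11-08 + 29 days = 2003-12-07.
Next gap: 32 days. 2003-12-07 + 32 days = 2004-01-08.
Next gap: 35 days. 2004-01-08 + 35 days = 2004-02-12.

2004-02-12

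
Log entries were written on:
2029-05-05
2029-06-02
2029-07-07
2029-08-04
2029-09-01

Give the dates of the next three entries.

2029-10-06, 2029-11-03, 2029-12-01

All dates are Saturdays, 28, 35, 28, 28 days apart.
Specifically, the 1st Saturday of each month.
October 2029 — 1st Saturday is 2029-10-06.
November 2029 — 1st Saturday is 2029-11-03.
1st Saturday of December 2029: 2029-12-01.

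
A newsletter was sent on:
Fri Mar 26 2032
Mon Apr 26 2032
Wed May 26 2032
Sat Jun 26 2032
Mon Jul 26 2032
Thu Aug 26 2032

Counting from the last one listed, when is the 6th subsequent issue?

Gaps: 31, 30, 31, 30, 31 days — not constant. Every event is on the 26th of the month.
Pattern: the 26th of each month.
Next: September 2032 → Sun Sep 26 2032.
Next: October 2032 → Tue Oct 26 2032.
Next: November 2032 → Fri Nov 26 2032.
December 2032: Sun Dec 26 2032.
January 2033: Wed Jan 26 2033.
February 2033: Sat Feb 26 2033.

Sat Feb 26 2033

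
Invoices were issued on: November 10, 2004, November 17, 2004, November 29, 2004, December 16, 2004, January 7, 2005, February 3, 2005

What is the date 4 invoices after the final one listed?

The spacing grows by 5 each time: 7, 12, 17, 22, 27 days.
Next gap: 32 days. February 3, 2005 + 32 days = March 7, 2005.
Next gap: 37 days. March 7, 2005 + 37 days = April 13, 2005.
Next gap: 42 days. April 13, 2005 + 42 days = May 25, 2005.
Next gap: 47 days. May 25, 2005 + 47 days = July 11, 2005.

July 11, 2005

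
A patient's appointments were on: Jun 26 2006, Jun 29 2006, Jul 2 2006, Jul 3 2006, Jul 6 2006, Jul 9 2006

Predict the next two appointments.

Jul 10 2006, Jul 13 2006

Gaps: 3, 3, 1, 3, 3 days — not constant, but cyclic with period 3.
The events fall on every Monday, Thursday and Sunday.
Next Monday: Jul 10 2006.
The following Thursday is Jul 13 2006.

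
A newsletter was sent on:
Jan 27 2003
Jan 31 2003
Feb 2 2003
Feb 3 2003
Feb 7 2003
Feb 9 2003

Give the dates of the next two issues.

The gap pattern 4, 2, 1, 4, 2 repeats every 3 events.
These are the Mondays, Fridays and Sundays of each week.
Next Monday: Feb 10 2003.
Next Friday: Feb 14 2003.

Feb 10 2003, Feb 14 2003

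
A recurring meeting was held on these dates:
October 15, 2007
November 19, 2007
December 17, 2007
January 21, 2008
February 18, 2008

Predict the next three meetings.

Gaps: 35, 28, 35, 28 days — a mix of 28 and 35. Every date is a Monday.
Each is the 3rd Monday of its month.
3rd Monday of March 2008: March 17, 2008.
April 2008 — 3rd Monday is April 21, 2008.
3rd Monday of May 2008: May 19, 2008.

March 17, 2008; April 21, 2008; May 19, 2008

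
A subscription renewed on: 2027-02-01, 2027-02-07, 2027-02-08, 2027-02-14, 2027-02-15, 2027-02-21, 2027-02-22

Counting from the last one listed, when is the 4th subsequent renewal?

Gaps: 6, 1, 6, 1, 6, 1 days — not constant, but cyclic with period 2.
The events fall on every Monday and Sunday.
The following Sunday is 2027-02-28.
The following Monday is 2027-03-01.
The following Sunday is 2027-03-07.
The following Monday is 2027-03-08.

2027-03-08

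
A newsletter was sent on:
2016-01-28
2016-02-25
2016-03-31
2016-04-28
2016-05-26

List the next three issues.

Every date is a Thursday; gaps 28, 35, 28, 28 days.
Each is the last Thursday of its month (at least one falls on the 29th or later, ruling out '4th Thursday').
Last Thursday of June 2016: 2016-06-30.
Last Thursday of July 2016: 2016-07-28.
Last Thursday of August 2016: 2016-08-25.

2016-06-30, 2016-07-28, 2016-08-25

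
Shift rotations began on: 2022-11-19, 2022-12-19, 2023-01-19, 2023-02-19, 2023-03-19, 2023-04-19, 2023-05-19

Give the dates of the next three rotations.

2023-06-19, 2023-07-19, 2023-08-19

The day-of-month is always 19 (30, 31, 31, 28, 31, 30 days between events).
So this recurs on the 19th of each month.
June 2023: 2023-06-19.
July 2023: 2023-07-19.
Next: August 2023 → 2023-08-19.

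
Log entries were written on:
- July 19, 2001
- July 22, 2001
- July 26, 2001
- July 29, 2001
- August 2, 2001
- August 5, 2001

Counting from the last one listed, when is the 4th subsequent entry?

Every event lands on a Thursday or Sunday (gaps cycle 3, 4, 3, 4, 3).
So the schedule is: every Thursday and Sunday.
The following Thursday is August 9, 2001.
The following Sunday is August 12, 2001.
Next Thursday: August 16, 2001.
Next Sunday: August 19, 2001.

August 19, 2001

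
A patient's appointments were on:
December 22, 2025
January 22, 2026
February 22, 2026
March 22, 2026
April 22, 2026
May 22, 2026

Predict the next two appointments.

June 22, 2026; July 22, 2026

Gaps: 31, 31, 28, 31, 30 days — not constant. Every event is on the 22nd of the month.
Pattern: the 22nd of each month.
Next: June 2026 → June 22, 2026.
Next: July 2026 → July 22, 2026.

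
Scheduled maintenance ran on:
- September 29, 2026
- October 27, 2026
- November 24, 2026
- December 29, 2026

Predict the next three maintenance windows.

These are Tuesdays with 28, 28, 35-day gaps.
Each is the final Tuesday of its month — September 29, 2026 is past the 28th, so '4th Tuesday' doesn't fit.
January 2027 ends with Tuesday January 26, 2027.
Last Tuesday of February 2027: February 23, 2027.
Last Tuesday of March 2027: March 30, 2027.

January 26, 2027; February 23, 2027; March 30, 2027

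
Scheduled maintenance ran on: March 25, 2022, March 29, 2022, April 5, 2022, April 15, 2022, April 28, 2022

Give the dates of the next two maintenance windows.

Gaps: 4, 7, 10, 13 days — each gap is 3 larger than the previous one.
Next gap: 16 days. April 28, 2022 + 16 days = May 14, 2022.
Next gap: 19 days. May 14, 2022 + 19 days = June 2, 2022.

May 14, 2022; June 2, 2022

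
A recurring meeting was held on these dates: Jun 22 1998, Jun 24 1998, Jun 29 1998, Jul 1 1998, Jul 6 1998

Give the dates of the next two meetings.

The gap pattern 2, 5, 2, 5 repeats every 2 events.
These are the Mondays and Wednesdays of each week.
The following Wednesday is Jul 8 1998.
The following Monday is Jul 13 1998.

Jul 8 1998, Jul 13 1998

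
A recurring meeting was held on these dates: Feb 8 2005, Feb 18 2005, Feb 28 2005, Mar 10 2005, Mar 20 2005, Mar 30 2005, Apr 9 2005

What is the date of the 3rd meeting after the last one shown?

May 9 2005

Gaps between consecutive events: 10, 10, 10, 10, 10, 10 days — a constant 10-day interval.
Apr 9 2005 + 10 days = Apr 19 2005.
Apr 19 2005 + 10 days = Apr 29 2005.
Apr 29 2005 + 10 days = May 9 2005.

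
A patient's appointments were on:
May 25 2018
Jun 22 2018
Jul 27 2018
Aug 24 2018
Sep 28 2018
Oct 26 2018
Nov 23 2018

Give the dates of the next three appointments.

Dec 28 2018, Jan 25 2019, Feb 22 2019

All dates are Fridays, 28, 35, 28, 35, 28, 28 days apart.
Specifically, the 4th Friday of each month.
4th Friday of December 2018: Dec 28 2018.
January 2019 — 4th Friday is Jan 25 2019.
February 2019 — 4th Friday is Feb 22 2019.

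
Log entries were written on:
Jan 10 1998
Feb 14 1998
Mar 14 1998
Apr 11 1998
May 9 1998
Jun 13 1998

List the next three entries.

All dates are Saturdays, 35, 28, 28, 28, 35 days apart.
Specifically, the 2nd Saturday of each month.
2nd Saturday of July 1998: Jul 11 1998.
2nd Saturday of August 1998: Aug 8 1998.
2nd Saturday of September 1998: Sep 12 1998.

Jul 11 1998, Aug 8 1998, Sep 12 1998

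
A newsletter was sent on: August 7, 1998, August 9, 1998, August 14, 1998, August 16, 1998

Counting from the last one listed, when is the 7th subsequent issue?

September 11, 1998

Every event lands on a Friday or Sunday (gaps cycle 2, 5, 2).
So the schedule is: every Friday and Sunday.
Next Friday: August 21, 1998.
Next Sunday: August 23, 1998.
Next Friday: August 28, 1998.
The following Sunday is August 30, 1998.
Next Friday: September 4, 1998.
The following Sunday is September 6, 1998.
The following Friday is September 11, 1998.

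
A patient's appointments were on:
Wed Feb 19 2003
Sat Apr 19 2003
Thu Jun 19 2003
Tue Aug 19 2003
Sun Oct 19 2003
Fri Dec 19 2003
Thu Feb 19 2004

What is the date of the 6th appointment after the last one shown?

Sat Feb 19 2005

Each date is the 19th; the gaps (59, 61, 61, 61, 61, 62) track the month lengths.
The rule is the 19th of every 2 months.
Next: April 2004 → Mon Apr 19 2004.
Next: June 2004 → Sat Jun 19 2004.
Next: August 2004 → Thu Aug 19 2004.
October 2004: Tue Oct 19 2004.
Next: December 2004 → Sun Dec 19 2004.
February 2005: Sat Feb 19 2005.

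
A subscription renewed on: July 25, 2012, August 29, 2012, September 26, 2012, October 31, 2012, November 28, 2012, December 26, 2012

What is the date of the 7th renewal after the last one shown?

All Wednesdays; the gaps (35, 28, 35, 28, 28) vary with month length.
This is the last Wednesday of each month.
January 2013 ends with Wednesday January 30, 2013.
February 2013 ends with Wednesday February 27, 2013.
March 2013 ends with Wednesday March 27, 2013.
Last Wednesday of April 2013: April 24, 2013.
May 2013 ends with Wednesday May 29, 2013.
June 2013 ends with Wednesday June 26, 2013.
Last Wednesday of July 2013: July 31, 2013.

July 31, 2013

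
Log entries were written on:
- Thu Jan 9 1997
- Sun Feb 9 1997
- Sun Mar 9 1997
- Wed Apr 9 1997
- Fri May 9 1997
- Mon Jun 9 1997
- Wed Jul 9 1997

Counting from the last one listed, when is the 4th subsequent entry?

Sun Nov 9 1997

Gaps: 31, 28, 31, 30, 31, 30 days — not constant. Every event is on the 9th of the month.
Pattern: the 9th of each month.
August 1997: Sat Aug 9 1997.
Next: September 1997 → Tue Sep 9 1997.
October 1997: Thu Oct 9 1997.
November 1997: Sun Nov 9 1997.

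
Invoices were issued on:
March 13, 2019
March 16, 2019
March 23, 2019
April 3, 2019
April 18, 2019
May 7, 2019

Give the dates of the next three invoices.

May 30, 2019; June 26, 2019; July 27, 2019

The spacing grows by 4 each time: 3, 7, 11, 15, 19 days.
Next gap: 23 days. May 7, 2019 + 23 days = May 30, 2019.
Next gap: 27 days. May 30, 2019 + 27 days = June 26, 2019.
Next gap: 31 days. June 26, 2019 + 31 days = July 27, 2019.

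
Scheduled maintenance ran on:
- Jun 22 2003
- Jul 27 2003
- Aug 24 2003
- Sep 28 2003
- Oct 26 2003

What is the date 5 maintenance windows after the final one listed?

All dates are Sundays, 35, 28, 35, 28 days apart.
Specifically, the 4th Sunday of each month.
November 2003 — 4th Sunday is Nov 23 2003.
December 2003 — 4th Sunday is Dec 28 2003.
4th Sunday of January 2004: Jan 25 2004.
4th Sunday of February 2004: Feb 22 2004.
4th Sunday of March 2004: Mar 28 2004.

Mar 28 2004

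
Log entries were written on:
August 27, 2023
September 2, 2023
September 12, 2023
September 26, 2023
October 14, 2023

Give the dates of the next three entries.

November 5, 2023; December 1, 2023; December 31, 2023

The spacing grows by 4 each time: 6, 10, 14, 18 days.
Next gap: 22 days. October 14, 2023 + 22 days = November 5, 2023.
Next gap: 26 days. November 5, 2023 + 26 days = December 1, 2023.
Next gap: 30 days. December 1, 2023 + 30 days = December 31, 2023.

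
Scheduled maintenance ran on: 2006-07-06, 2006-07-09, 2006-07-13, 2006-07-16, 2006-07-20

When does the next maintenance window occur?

2006-07-23

Gaps: 3, 4, 3, 4 days — not constant, but cyclic with period 2.
The events fall on every Thursday and Sunday.
The following Sunday is 2006-07-23.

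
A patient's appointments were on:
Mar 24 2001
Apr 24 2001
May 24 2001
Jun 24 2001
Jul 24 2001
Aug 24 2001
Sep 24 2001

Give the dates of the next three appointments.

The day-of-month is always 24 (31, 30, 31, 30, 31, 31 days between events).
So this recurs on the 24th of each month.
October 2001: Oct 24 2001.
Next: November 2001 → Nov 24 2001.
Next: December 2001 → Dec 24 2001.

Oct 24 2001, Nov 24 2001, Dec 24 2001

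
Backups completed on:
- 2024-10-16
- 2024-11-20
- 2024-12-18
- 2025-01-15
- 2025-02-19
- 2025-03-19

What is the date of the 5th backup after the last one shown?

2025-08-20

These are Wednesdays at 28- or 35-day spacing (35, 28, 28, 35, 28).
The pattern: 3rd Wednesday of the month.
April 2025 — 3rd Wednesday is 2025-04-16.
3rd Wednesday of May 2025: 2025-05-21.
3rd Wednesday of June 2025: 2025-06-18.
July 2025 — 3rd Wednesday is 2025-07-16.
3rd Wednesday of August 2025: 2025-08-20.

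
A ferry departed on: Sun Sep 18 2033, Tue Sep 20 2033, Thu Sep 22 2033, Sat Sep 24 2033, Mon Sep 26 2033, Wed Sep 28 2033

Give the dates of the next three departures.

Fri Sep 30 2033, Sun Oct 2 2033, Tue Oct 4 2033

Gaps between consecutive events: 2, 2, 2, 2, 2 days — a constant 2-day interval.
Wed Sep 28 2033 + 2 days = Fri Sep 30 2033.
Fri Sep 30 2033 + 2 days = Sun Oct 2 2033.
Sun Oct 2 2033 + 2 days = Tue Oct 4 2033.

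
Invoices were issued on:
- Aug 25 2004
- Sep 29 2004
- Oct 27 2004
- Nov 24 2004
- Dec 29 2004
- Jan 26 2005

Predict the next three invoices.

Every date is a Wednesday; gaps 35, 28, 28, 35, 28 days.
Each is the last Wednesday of its month (at least one falls on the 29th or later, ruling out '4th Wednesday').
Last Wednesday of February 2005: Feb 23 2005.
Last Wednesday of March 2005: Mar 30 2005.
Last Wednesday of April 2005: Apr 27 2005.

Feb 23 2005, Mar 30 2005, Apr 27 2005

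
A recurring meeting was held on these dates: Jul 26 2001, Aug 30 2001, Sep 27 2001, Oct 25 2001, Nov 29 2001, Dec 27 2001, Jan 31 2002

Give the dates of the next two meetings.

Feb 28 2002, Mar 28 2002

Every date is a Thursday; gaps 35, 28, 28, 35, 28, 35 days.
Each is the last Thursday of its month (at least one falls on the 29th or later, ruling out '4th Thursday').
February 2002 ends with Thursday Feb 28 2002.
March 2002 ends with Thursday Mar 28 2002.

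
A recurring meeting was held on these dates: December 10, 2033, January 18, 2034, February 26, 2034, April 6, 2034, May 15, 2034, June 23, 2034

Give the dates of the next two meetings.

Every event comes 39 days after the last (39, 39, 39, 39, 39).
June 23, 2034 + 39 days = August 1, 2034.
August 1, 2034 + 39 days = September 9, 2034.

August 1, 2034; September 9, 2034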